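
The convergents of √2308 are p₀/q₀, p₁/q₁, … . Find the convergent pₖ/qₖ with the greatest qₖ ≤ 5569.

√2308 = [48; 24, 96, …] (period length 2).
Convergents:
  p_0/q_0 = 48/1
  p_1/q_1 = 1153/24
  p_2/q_2 = 110736/2305
  p_3/q_3 = 2658817/55344
q_2 = 2305 ≤ 5569 < 55344 = q_3, so the answer is 110736/2305.

110736/2305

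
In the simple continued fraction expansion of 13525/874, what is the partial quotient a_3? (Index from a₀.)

13525 = 15·874 + 415   →  a_0 = 15
874 = 2·415 + 44   →  a_1 = 2
415 = 9·44 + 19   →  a_2 = 9
44 = 2·19 + 6   →  a_3 = 2

2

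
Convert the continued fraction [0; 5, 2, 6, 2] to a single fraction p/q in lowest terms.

Using pₖ = aₖpₖ₋₁ + pₖ₋₂ and qₖ = aₖqₖ₋₁ + qₖ₋₂:
  k=0: a=0, p=0, q=1
  k=1: a=5, p=1, q=5
  k=2: a=2, p=2, q=11
  k=3: a=6, p=13, q=71
  k=4: a=2, p=28, q=153

28/153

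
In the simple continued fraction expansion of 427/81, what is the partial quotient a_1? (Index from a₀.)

427 = 5·81 + 22   →  a_0 = 5
81 = 3·22 + 15   →  a_1 = 3

3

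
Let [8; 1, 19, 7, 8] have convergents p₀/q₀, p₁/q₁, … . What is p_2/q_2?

179/20

Using pₖ = aₖpₖ₋₁ + pₖ₋₂, qₖ = aₖqₖ₋₁ + qₖ₋₂ (with p₋₁=1, p₋₂=0, q₋₁=0, q₋₂=1):
  k=0: a=8, p=8, q=1
  k=1: a=1, p=9, q=1
  k=2: a=19, p=179, q=20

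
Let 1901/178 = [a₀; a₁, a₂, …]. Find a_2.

1901 = 10·178 + 121   →  a_0 = 10
178 = 1·121 + 57   →  a_1 = 1
121 = 2·57 + 7   →  a_2 = 2

2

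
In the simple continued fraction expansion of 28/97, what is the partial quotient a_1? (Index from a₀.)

3

28 = 0·97 + 28   →  a_0 = 0
97 = 3·28 + 13   →  a_1 = 3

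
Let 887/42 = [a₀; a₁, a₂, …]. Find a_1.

887 = 21·42 + 5   →  a_0 = 21
42 = 8·5 + 2   →  a_1 = 8

8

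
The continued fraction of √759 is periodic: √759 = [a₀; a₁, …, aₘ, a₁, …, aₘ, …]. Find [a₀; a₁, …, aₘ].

a₀ = ⌊√759⌋ = 27.
With m₀=0, d₀=1 and mₖ₊₁ = dₖaₖ − mₖ, dₖ₊₁ = (n − mₖ₊₁²)/dₖ, aₖ₊₁ = ⌊(a₀+mₖ₊₁)/dₖ₊₁⌋:
  k=1: m=27, d=30, a=1
  k=2: m=3, d=25, a=1
  k=3: m=22, d=11, a=4
  k=4: m=22, d=25, a=1
  k=5: m=3, d=30, a=1
  k=6: m=27, d=1, a=54
d=1 and a=2a₀=54 at k=6, so the next step gives (m, d) = (27, 30) again — its k=1 value — and the period has length 6.

[27; 1, 1, 4, 1, 1, 54]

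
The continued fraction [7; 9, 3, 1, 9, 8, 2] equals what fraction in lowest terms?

44148/6211

Fold from the inside: start with 2/1.
  8 + 1/2 = 17/2
  9 + 2/17 = 155/17
  1 + 17/155 = 172/155
  3 + 155/172 = 671/172
  9 + 172/671 = 6211/671
  7 + 671/6211 = 44148/6211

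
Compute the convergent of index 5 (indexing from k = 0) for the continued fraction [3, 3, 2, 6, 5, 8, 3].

Using pₖ = aₖpₖ₋₁ + pₖ₋₂, qₖ = aₖqₖ₋₁ + qₖ₋₂ (with p₋₁=1, p₋₂=0, q₋₁=0, q₋₂=1):
  k=0: a=3, p=3, q=1
  k=1: a=3, p=10, q=3
  k=2: a=2, p=23, q=7
  k=3: a=6, p=148, q=45
  k=4: a=5, p=763, q=232
  k=5: a=8, p=6252, q=1901

6252/1901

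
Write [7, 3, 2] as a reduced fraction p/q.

51/7

Fold from the inside: start with 2/1.
  3 + 1/2 = 7/2
  7 + 2/7 = 51/7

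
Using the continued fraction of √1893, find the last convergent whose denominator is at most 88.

2567/59

√1893 = [43; 1, 1, 28, 1, 1, 86, …] (period length 6).
Convergents:
  p_0/q_0 = 43/1
  p_1/q_1 = 44/1
  p_2/q_2 = 87/2
  p_3/q_3 = 2480/57
  p_4/q_4 = 2567/59
  p_5/q_5 = 5047/116
q_4 = 59 ≤ 88 < 116 = q_5, so the answer is 2567/59.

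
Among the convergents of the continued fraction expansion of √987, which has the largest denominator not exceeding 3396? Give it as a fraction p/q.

47439/1510

√987 = [31; 2, 2, 2, 62, …] (period length 4).
Convergents:
  p_0/q_0 = 31/1
  p_1/q_1 = 63/2
  p_2/q_2 = 157/5
  p_3/q_3 = 377/12
  p_4/q_4 = 23531/749
  p_5/q_5 = 47439/1510
  p_6/q_6 = 118409/3769
q_5 = 1510 ≤ 3396 < 3769 = q_6, so the answer is 47439/1510.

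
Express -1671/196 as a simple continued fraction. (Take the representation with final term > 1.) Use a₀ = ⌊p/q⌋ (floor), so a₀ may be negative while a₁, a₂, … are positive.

[-9; 2, 9, 3, 3]

-1671 = -9×196 + 93
196 = 2×93 + 10
93 = 9×10 + 3
10 = 3×3 + 1
3 = 3×1 + 0  (stop)
So -1671/196 = [-9; 2, 9, 3, 3].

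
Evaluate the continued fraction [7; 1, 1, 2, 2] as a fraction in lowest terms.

Using pₖ = aₖpₖ₋₁ + pₖ₋₂ and qₖ = aₖqₖ₋₁ + qₖ₋₂:
  k=0: a=7, p=7, q=1
  k=1: a=1, p=8, q=1
  k=2: a=1, p=15, q=2
  k=3: a=2, p=38, q=5
  k=4: a=2, p=91, q=12

91/12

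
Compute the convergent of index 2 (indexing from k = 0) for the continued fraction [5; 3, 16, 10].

Using pₖ = aₖpₖ₋₁ + pₖ₋₂, qₖ = aₖqₖ₋₁ + qₖ₋₂ (with p₋₁=1, p₋₂=0, q₋₁=0, q₋₂=1):
  k=0: a=5, p=5, q=1
  k=1: a=3, p=16, q=3
  k=2: a=16, p=261, q=49

261/49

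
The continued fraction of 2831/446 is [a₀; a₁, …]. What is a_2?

1

2831 = 6·446 + 155   →  a_0 = 6
446 = 2·155 + 136   →  a_1 = 2
155 = 1·136 + 19   →  a_2 = 1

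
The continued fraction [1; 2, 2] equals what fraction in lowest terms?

7/5

Fold from the inside: start with 2/1.
  2 + 1/2 = 5/2
  1 + 2/5 = 7/5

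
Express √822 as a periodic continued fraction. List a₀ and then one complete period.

a₀ = ⌊√822⌋ = 28.
With m₀=0, d₀=1 and mₖ₊₁ = dₖaₖ − mₖ, dₖ₊₁ = (n − mₖ₊₁²)/dₖ, aₖ₊₁ = ⌊(a₀+mₖ₊₁)/dₖ₊₁⌋:
  k=1: m=28, d=38, a=1
  k=2: m=10, d=19, a=2
  k=3: m=28, d=2, a=28
  k=4: m=28, d=19, a=2
  k=5: m=10, d=38, a=1
  k=6: m=28, d=1, a=56
d=1 and a=2a₀=56 at k=6, so the next step gives (m, d) = (28, 38) again — its k=1 value — and the period has length 6.

[28; 1, 2, 28, 2, 1, 56]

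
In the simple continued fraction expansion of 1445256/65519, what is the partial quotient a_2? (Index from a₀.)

1445256 = 22·65519 + 3838   →  a_0 = 22
65519 = 17·3838 + 273   →  a_1 = 17
3838 = 14·273 + 16   →  a_2 = 14

14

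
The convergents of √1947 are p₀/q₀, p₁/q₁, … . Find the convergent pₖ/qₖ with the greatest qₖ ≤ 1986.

31108/705

√1947 = [44; 8, 88, …] (period length 2).
Convergents:
  p_0/q_0 = 44/1
  p_1/q_1 = 353/8
  p_2/q_2 = 31108/705
  p_3/q_3 = 249217/5648
q_2 = 705 ≤ 1986 < 5648 = q_3, so the answer is 31108/705.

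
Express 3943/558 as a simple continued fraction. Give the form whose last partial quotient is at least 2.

3943 = 7·558 + 37
558 = 15·37 + 3
37 = 12·3 + 1
3 = 3·1 + 0  (stop)
So 3943/558 = [7; 15, 12, 3].

[7; 15, 12, 3]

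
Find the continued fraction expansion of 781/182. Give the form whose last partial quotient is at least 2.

[4; 3, 2, 3, 3, 2]

781 = 4*182 + 53
182 = 3*53 + 23
53 = 2*23 + 7
23 = 3*7 + 2
7 = 3*2 + 1
2 = 2*1 + 0  (stop)
So 781/182 = [4; 3, 2, 3, 3, 2].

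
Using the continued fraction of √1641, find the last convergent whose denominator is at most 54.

2147/53

√1641 = [40; 1, 1, 26, 1, 1, 80, …] (period length 6).
Convergents:
  p_0/q_0 = 40/1
  p_1/q_1 = 41/1
  p_2/q_2 = 81/2
  p_3/q_3 = 2147/53
  p_4/q_4 = 2228/55
q_3 = 53 ≤ 54 < 55 = q_4, so the answer is 2147/53.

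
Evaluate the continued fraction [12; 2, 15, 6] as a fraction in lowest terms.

2347/188

Fold from the inside: start with 6/1.
  15 + 1/6 = 91/6
  2 + 6/91 = 188/91
  12 + 91/188 = 2347/188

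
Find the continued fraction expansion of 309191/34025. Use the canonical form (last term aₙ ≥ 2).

309191 = 9·34025 + 2966
34025 = 11·2966 + 1399
2966 = 2·1399 + 168
1399 = 8·168 + 55
168 = 3·55 + 3
55 = 18·3 + 1
3 = 3·1 + 0  (stop)
So 309191/34025 = [9; 11, 2, 8, 3, 18, 3].

[9; 11, 2, 8, 3, 18, 3]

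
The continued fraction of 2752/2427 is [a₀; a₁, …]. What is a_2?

2752 = 1·2427 + 325   →  a_0 = 1
2427 = 7·325 + 152   →  a_1 = 7
325 = 2·152 + 21   →  a_2 = 2

2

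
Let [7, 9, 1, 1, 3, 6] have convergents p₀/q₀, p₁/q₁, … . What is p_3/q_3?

Using pₖ = aₖpₖ₋₁ + pₖ₋₂, qₖ = aₖqₖ₋₁ + qₖ₋₂ (with p₋₁=1, p₋₂=0, q₋₁=0, q₋₂=1):
  k=0: a=7, p=7, q=1
  k=1: a=9, p=64, q=9
  k=2: a=1, p=71, q=10
  k=3: a=1, p=135, q=19

135/19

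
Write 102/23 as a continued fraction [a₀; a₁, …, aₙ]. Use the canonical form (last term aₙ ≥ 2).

102 = 4·23 + 10
23 = 2·10 + 3
10 = 3·3 + 1
3 = 3·1 + 0  (stop)
So 102/23 = [4; 2, 3, 3].

[4; 2, 3, 3]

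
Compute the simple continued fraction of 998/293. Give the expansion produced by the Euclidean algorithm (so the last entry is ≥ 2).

998 = 3·293 + 119
293 = 2·119 + 55
119 = 2·55 + 9
55 = 6·9 + 1
9 = 9·1 + 0  (stop)
So 998/293 = [3; 2, 2, 6, 9].

[3; 2, 2, 6, 9]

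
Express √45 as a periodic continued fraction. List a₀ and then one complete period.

a₀ = ⌊√45⌋ = 6.
With m₀=0, d₀=1 and mₖ₊₁ = dₖaₖ − mₖ, dₖ₊₁ = (n − mₖ₊₁²)/dₖ, aₖ₊₁ = ⌊(a₀+mₖ₊₁)/dₖ₊₁⌋:
  k=1: m=6, d=9, a=1
  k=2: m=3, d=4, a=2
  k=3: m=5, d=5, a=2
  k=4: m=5, d=4, a=2
  k=5: m=3, d=9, a=1
  k=6: m=6, d=1, a=12
d=1 and a=2a₀=12 at k=6, so the next step gives (m, d) = (6, 9) again — its k=1 value — and the period has length 6.

[6; 1, 2, 2, 2, 1, 12]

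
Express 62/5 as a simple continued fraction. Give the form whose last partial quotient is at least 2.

62 = 12·5 + 2
5 = 2·2 + 1
2 = 2·1 + 0  (stop)
So 62/5 = [12; 2, 2].

[12; 2, 2]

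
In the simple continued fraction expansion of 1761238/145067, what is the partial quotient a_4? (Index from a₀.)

11

1761238 = 12·145067 + 20434   →  a_0 = 12
145067 = 7·20434 + 2029   →  a_1 = 7
20434 = 10·2029 + 144   →  a_2 = 10
2029 = 14·144 + 13   →  a_3 = 14
144 = 11·13 + 1   →  a_4 = 11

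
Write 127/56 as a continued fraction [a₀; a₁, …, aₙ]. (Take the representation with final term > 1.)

127 = 2*56 + 15
56 = 3*15 + 11
15 = 1*11 + 4
11 = 2*4 + 3
4 = 1*3 + 1
3 = 3*1 + 0  (stop)
So 127/56 = [2; 3, 1, 2, 1, 3].

[2; 3, 1, 2, 1, 3]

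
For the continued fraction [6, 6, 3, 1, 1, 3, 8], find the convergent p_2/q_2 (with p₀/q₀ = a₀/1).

117/19

Using pₖ = aₖpₖ₋₁ + pₖ₋₂, qₖ = aₖqₖ₋₁ + qₖ₋₂ (with p₋₁=1, p₋₂=0, q₋₁=0, q₋₂=1):
  k=0: a=6, p=6, q=1
  k=1: a=6, p=37, q=6
  k=2: a=3, p=117, q=19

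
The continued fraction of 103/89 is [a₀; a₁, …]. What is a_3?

103 = 1·89 + 14   →  a_0 = 1
89 = 6·14 + 5   →  a_1 = 6
14 = 2·5 + 4   →  a_2 = 2
5 = 1·4 + 1   →  a_3 = 1

1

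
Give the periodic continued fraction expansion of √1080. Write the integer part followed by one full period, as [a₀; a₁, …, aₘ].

a₀ = ⌊√1080⌋ = 32.

[32; 1, 6, 3, 6, 1, 64]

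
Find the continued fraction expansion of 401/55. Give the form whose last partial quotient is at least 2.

[7; 3, 2, 3, 2]

401 = 7×55 + 16
55 = 3×16 + 7
16 = 2×7 + 2
7 = 3×2 + 1
2 = 2×1 + 0  (stop)
So 401/55 = [7; 3, 2, 3, 2].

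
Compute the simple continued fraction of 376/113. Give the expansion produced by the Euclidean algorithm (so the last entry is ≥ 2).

[3; 3, 18, 2]

376 = 3·113 + 37
113 = 3·37 + 2
37 = 18·2 + 1
2 = 2·1 + 0  (stop)
So 376/113 = [3; 3, 18, 2].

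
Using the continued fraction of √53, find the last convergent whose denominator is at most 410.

√53 = [7; 3, 1, 1, 3, 14, …] (period length 5).
Convergents:
  p_0/q_0 = 7/1
  p_1/q_1 = 22/3
  p_2/q_2 = 29/4
  p_3/q_3 = 51/7
  p_4/q_4 = 182/25
  p_5/q_5 = 2599/357
  p_6/q_6 = 7979/1096
q_5 = 357 ≤ 410 < 1096 = q_6, so the answer is 2599/357.

2599/357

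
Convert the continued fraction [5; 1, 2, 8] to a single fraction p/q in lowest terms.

Fold from the inside: start with 8/1.
  2 + 1/8 = 17/8
  1 + 8/17 = 25/17
  5 + 17/25 = 142/25

142/25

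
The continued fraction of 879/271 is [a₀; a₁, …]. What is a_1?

879 = 3·271 + 66   →  a_0 = 3
271 = 4·66 + 7   →  a_1 = 4

4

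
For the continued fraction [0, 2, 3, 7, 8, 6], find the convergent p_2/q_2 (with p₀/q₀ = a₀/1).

3/7

Using pₖ = aₖpₖ₋₁ + pₖ₋₂, qₖ = aₖqₖ₋₁ + qₖ₋₂ (with p₋₁=1, p₋₂=0, q₋₁=0, q₋₂=1):
  k=0: a=0, p=0, q=1
  k=1: a=2, p=1, q=2
  k=2: a=3, p=3, q=7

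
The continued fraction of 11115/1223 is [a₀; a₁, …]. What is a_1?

11115 = 9·1223 + 108   →  a_0 = 9
1223 = 11·108 + 35   →  a_1 = 11

11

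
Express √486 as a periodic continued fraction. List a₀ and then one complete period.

[22; 22, 44]

a₀ = ⌊√486⌋ = 22.
With m₀=0, d₀=1 and mₖ₊₁ = dₖaₖ − mₖ, dₖ₊₁ = (n − mₖ₊₁²)/dₖ, aₖ₊₁ = ⌊(a₀+mₖ₊₁)/dₖ₊₁⌋:
  k=1: m=22, d=2, a=22
  k=2: m=22, d=1, a=44
d=1 and a=2a₀=44 at k=2, so the next step gives (m, d) = (22, 2) again — its k=1 value — and the period has length 2.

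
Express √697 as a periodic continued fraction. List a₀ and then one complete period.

a₀ = ⌊√697⌋ = 26.
With m₀=0, d₀=1 and mₖ₊₁ = dₖaₖ − mₖ, dₖ₊₁ = (n − mₖ₊₁²)/dₖ, aₖ₊₁ = ⌊(a₀+mₖ₊₁)/dₖ₊₁⌋:
  k=1: m=26, d=21, a=2
  k=2: m=16, d=21, a=2
  k=3: m=26, d=1, a=52
d=1 and a=2a₀=52 at k=3, so the next step gives (m, d) = (26, 21) again — its k=1 value — and the period has length 3.

[26; 2, 2, 52]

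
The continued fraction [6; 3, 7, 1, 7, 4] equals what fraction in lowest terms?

Using pₖ = aₖpₖ₋₁ + pₖ₋₂ and qₖ = aₖqₖ₋₁ + qₖ₋₂:
  k=0: a=6, p=6, q=1
  k=1: a=3, p=19, q=3
  k=2: a=7, p=139, q=22
  k=3: a=1, p=158, q=25
  k=4: a=7, p=1245, q=197
  k=5: a=4, p=5138, q=813

5138/813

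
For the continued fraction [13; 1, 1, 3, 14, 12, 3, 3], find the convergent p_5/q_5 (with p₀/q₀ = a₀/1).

16379/1207

Using pₖ = aₖpₖ₋₁ + pₖ₋₂, qₖ = aₖqₖ₋₁ + qₖ₋₂ (with p₋₁=1, p₋₂=0, q₋₁=0, q₋₂=1):
  k=0: a=13, p=13, q=1
  k=1: a=1, p=14, q=1
  k=2: a=1, p=27, q=2
  k=3: a=3, p=95, q=7
  k=4: a=14, p=1357, q=100
  k=5: a=12, p=16379, q=1207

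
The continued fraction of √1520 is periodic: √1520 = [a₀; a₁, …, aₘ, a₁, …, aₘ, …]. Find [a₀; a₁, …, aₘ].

a₀ = ⌊√1520⌋ = 38.

[38; 1, 76]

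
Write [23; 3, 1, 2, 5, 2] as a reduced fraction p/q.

Using pₖ = aₖpₖ₋₁ + pₖ₋₂ and qₖ = aₖqₖ₋₁ + qₖ₋₂:
  k=0: a=23, p=23, q=1
  k=1: a=3, p=70, q=3
  k=2: a=1, p=93, q=4
  k=3: a=2, p=256, q=11
  k=4: a=5, p=1373, q=59
  k=5: a=2, p=3002, q=129

3002/129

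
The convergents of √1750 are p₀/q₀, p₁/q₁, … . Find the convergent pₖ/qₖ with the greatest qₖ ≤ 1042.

√1750 = [41; 1, 4, 1, 82, …] (period length 4).
Convergents:
  p_0/q_0 = 41/1
  p_1/q_1 = 42/1
  p_2/q_2 = 209/5
  p_3/q_3 = 251/6
  p_4/q_4 = 20791/497
  p_5/q_5 = 21042/503
  p_6/q_6 = 104959/2509
q_5 = 503 ≤ 1042 < 2509 = q_6, so the answer is 21042/503.

21042/503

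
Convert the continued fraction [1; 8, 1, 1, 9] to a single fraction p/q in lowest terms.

Fold from the inside: start with 9/1.
  1 + 1/9 = 10/9
  1 + 9/10 = 19/10
  8 + 10/19 = 162/19
  1 + 19/162 = 181/162

181/162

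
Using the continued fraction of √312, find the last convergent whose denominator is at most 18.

53/3

√312 = [17; 1, 1, 1, 34, …] (period length 4).
Convergents:
  p_0/q_0 = 17/1
  p_1/q_1 = 18/1
  p_2/q_2 = 35/2
  p_3/q_3 = 53/3
  p_4/q_4 = 1837/104
q_3 = 3 ≤ 18 < 104 = q_4, so the answer is 53/3.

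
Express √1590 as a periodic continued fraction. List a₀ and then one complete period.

[39; 1, 6, 1, 78]

a₀ = ⌊√1590⌋ = 39.
With m₀=0, d₀=1 and mₖ₊₁ = dₖaₖ − mₖ, dₖ₊₁ = (n − mₖ₊₁²)/dₖ, aₖ₊₁ = ⌊(a₀+mₖ₊₁)/dₖ₊₁⌋:
  k=1: m=39, d=69, a=1
  k=2: m=30, d=10, a=6
  k=3: m=30, d=69, a=1
  k=4: m=39, d=1, a=78
d=1 and a=2a₀=78 at k=4, so the next step gives (m, d) = (39, 69) again — its k=1 value — and the period has length 4.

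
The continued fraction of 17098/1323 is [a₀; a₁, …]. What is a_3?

17098 = 12·1323 + 1222   →  a_0 = 12
1323 = 1·1222 + 101   →  a_1 = 1
1222 = 12·101 + 10   →  a_2 = 12
101 = 10·10 + 1   →  a_3 = 10

10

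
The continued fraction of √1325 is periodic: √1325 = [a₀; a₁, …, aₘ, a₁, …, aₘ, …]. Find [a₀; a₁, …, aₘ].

a₀ = ⌊√1325⌋ = 36.

[36; 2, 2, 72]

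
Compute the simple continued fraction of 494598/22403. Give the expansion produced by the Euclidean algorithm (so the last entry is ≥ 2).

[22; 12, 1, 14, 3, 18, 2]

494598 = 22*22403 + 1732
22403 = 12*1732 + 1619
1732 = 1*1619 + 113
1619 = 14*113 + 37
113 = 3*37 + 2
37 = 18*2 + 1
2 = 2*1 + 0  (stop)
So 494598/22403 = [22; 12, 1, 14, 3, 18, 2].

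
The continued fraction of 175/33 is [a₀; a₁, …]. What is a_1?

3

175 = 5·33 + 10   →  a_0 = 5
33 = 3·10 + 3   →  a_1 = 3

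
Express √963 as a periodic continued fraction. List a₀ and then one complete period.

a₀ = ⌊√963⌋ = 31.
With m₀=0, d₀=1 and mₖ₊₁ = dₖaₖ − mₖ, dₖ₊₁ = (n − mₖ₊₁²)/dₖ, aₖ₊₁ = ⌊(a₀+mₖ₊₁)/dₖ₊₁⌋:
  k=1: m=31, d=2, a=31
  k=2: m=31, d=1, a=62
d=1 and a=2a₀=62 at k=2, so the next step gives (m, d) = (31, 2) again — its k=1 value — and the period has length 2.

[31; 31, 62]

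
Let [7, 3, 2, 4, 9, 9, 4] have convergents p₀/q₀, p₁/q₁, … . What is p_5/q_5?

18991/2605

Using pₖ = aₖpₖ₋₁ + pₖ₋₂, qₖ = aₖqₖ₋₁ + qₖ₋₂ (with p₋₁=1, p₋₂=0, q₋₁=0, q₋₂=1):
  k=0: a=7, p=7, q=1
  k=1: a=3, p=22, q=3
  k=2: a=2, p=51, q=7
  k=3: a=4, p=226, q=31
  k=4: a=9, p=2085, q=286
  k=5: a=9, p=18991, q=2605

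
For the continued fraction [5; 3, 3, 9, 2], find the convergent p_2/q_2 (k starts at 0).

53/10

Using pₖ = aₖpₖ₋₁ + pₖ₋₂, qₖ = aₖqₖ₋₁ + qₖ₋₂ (with p₋₁=1, p₋₂=0, q₋₁=0, q₋₂=1):
  k=0: a=5, p=5, q=1
  k=1: a=3, p=16, q=3
  k=2: a=3, p=53, q=10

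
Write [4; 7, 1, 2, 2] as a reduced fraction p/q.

Fold from the inside: start with 2/1.
  2 + 1/2 = 5/2
  1 + 2/5 = 7/5
  7 + 5/7 = 54/7
  4 + 7/54 = 223/54

223/54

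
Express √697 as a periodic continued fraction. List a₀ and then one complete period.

a₀ = ⌊√697⌋ = 26.
With m₀=0, d₀=1 and mₖ₊₁ = dₖaₖ − mₖ, dₖ₊₁ = (n − mₖ₊₁²)/dₖ, aₖ₊₁ = ⌊(a₀+mₖ₊₁)/dₖ₊₁⌋:
  k=1: m=26, d=21, a=2
  k=2: m=16, d=21, a=2
  k=3: m=26, d=1, a=52
d=1 and a=2a₀=52 at k=3, so the next step gives (m, d) = (26, 21) again — its k=1 value — and the period has length 3.

[26; 2, 2, 52]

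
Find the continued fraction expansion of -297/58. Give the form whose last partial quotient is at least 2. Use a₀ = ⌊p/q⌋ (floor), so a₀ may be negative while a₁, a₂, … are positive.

[-6; 1, 7, 3, 2]

-297 = -6·58 + 51
58 = 1·51 + 7
51 = 7·7 + 2
7 = 3·2 + 1
2 = 2·1 + 0  (stop)
So -297/58 = [-6; 1, 7, 3, 2].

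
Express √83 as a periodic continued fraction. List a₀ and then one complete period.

a₀ = ⌊√83⌋ = 9.
With m₀=0, d₀=1 and mₖ₊₁ = dₖaₖ − mₖ, dₖ₊₁ = (n − mₖ₊₁²)/dₖ, aₖ₊₁ = ⌊(a₀+mₖ₊₁)/dₖ₊₁⌋:
  k=1: m=9, d=2, a=9
  k=2: m=9, d=1, a=18
d=1 and a=2a₀=18 at k=2, so the next step gives (m, d) = (9, 2) again — its k=1 value — and the period has length 2.

[9; 9, 18]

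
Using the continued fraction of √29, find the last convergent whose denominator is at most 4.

√29 = [5; 2, 1, 1, 2, 10, …] (period length 5).
Convergents:
  p_0/q_0 = 5/1
  p_1/q_1 = 11/2
  p_2/q_2 = 16/3
  p_3/q_3 = 27/5
q_2 = 3 ≤ 4 < 5 = q_3, so the answer is 16/3.

16/3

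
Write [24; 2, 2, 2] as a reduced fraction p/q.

Using pₖ = aₖpₖ₋₁ + pₖ₋₂ and qₖ = aₖqₖ₋₁ + qₖ₋₂:
  k=0: a=24, p=24, q=1
  k=1: a=2, p=49, q=2
  k=2: a=2, p=122, q=5
  k=3: a=2, p=293, q=12

293/12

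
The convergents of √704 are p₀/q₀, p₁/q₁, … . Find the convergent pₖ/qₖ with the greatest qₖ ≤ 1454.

36987/1394

√704 = [26; 1, 1, 7, 13, 7, 1, 1, 52, …] (period length 8).
Convergents:
  p_0/q_0 = 26/1
  p_1/q_1 = 27/1
  p_2/q_2 = 53/2
  p_3/q_3 = 398/15
  p_4/q_4 = 5227/197
  p_5/q_5 = 36987/1394
  p_6/q_6 = 42214/1591
q_5 = 1394 ≤ 1454 < 1591 = q_6, so the answer is 36987/1394.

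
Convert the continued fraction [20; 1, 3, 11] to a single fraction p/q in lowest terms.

Fold from the inside: start with 11/1.
  3 + 1/11 = 34/11
  1 + 11/34 = 45/34
  20 + 34/45 = 934/45

934/45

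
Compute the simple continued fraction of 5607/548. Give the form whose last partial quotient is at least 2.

5607 = 10·548 + 127
548 = 4·127 + 40
127 = 3·40 + 7
40 = 5·7 + 5
7 = 1·5 + 2
5 = 2·2 + 1
2 = 2·1 + 0  (stop)
So 5607/548 = [10; 4, 3, 5, 1, 2, 2].

[10; 4, 3, 5, 1, 2, 2]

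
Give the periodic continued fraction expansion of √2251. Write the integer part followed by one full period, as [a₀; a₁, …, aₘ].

a₀ = ⌊√2251⌋ = 47.
With m₀=0, d₀=1 and mₖ₊₁ = dₖaₖ − mₖ, dₖ₊₁ = (n − mₖ₊₁²)/dₖ, aₖ₊₁ = ⌊(a₀+mₖ₊₁)/dₖ₊₁⌋:
  k=1: m=47, d=42, a=2
  k=2: m=37, d=21, a=4
  k=3: m=47, d=2, a=47
  k=4: m=47, d=21, a=4
  k=5: m=37, d=42, a=2
  k=6: m=47, d=1, a=94
d=1 and a=2a₀=94 at k=6, so the next step gives (m, d) = (47, 42) again — its k=1 value — and the period has length 6.

[47; 2, 4, 47, 4, 2, 94]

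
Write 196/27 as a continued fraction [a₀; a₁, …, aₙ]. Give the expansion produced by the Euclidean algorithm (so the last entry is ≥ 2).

[7; 3, 1, 6]

196 = 7*27 + 7
27 = 3*7 + 6
7 = 1*6 + 1
6 = 6*1 + 0  (stop)
So 196/27 = [7; 3, 1, 6].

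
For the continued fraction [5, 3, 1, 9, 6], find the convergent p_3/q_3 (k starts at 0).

Using pₖ = aₖpₖ₋₁ + pₖ₋₂, qₖ = aₖqₖ₋₁ + qₖ₋₂ (with p₋₁=1, p₋₂=0, q₋₁=0, q₋₂=1):
  k=0: a=5, p=5, q=1
  k=1: a=3, p=16, q=3
  k=2: a=1, p=21, q=4
  k=3: a=9, p=205, q=39

205/39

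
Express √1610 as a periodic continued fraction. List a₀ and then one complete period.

a₀ = ⌊√1610⌋ = 40.
With m₀=0, d₀=1 and mₖ₊₁ = dₖaₖ − mₖ, dₖ₊₁ = (n − mₖ₊₁²)/dₖ, aₖ₊₁ = ⌊(a₀+mₖ₊₁)/dₖ₊₁⌋:
  k=1: m=40, d=10, a=8
  k=2: m=40, d=1, a=80
d=1 and a=2a₀=80 at k=2, so the next step gives (m, d) = (40, 10) again — its k=1 value — and the period has length 2.

[40; 8, 80]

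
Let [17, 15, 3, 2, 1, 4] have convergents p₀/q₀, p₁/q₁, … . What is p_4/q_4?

2611/153

Using pₖ = aₖpₖ₋₁ + pₖ₋₂, qₖ = aₖqₖ₋₁ + qₖ₋₂ (with p₋₁=1, p₋₂=0, q₋₁=0, q₋₂=1):
  k=0: a=17, p=17, q=1
  k=1: a=15, p=256, q=15
  k=2: a=3, p=785, q=46
  k=3: a=2, p=1826, q=107
  k=4: a=1, p=2611, q=153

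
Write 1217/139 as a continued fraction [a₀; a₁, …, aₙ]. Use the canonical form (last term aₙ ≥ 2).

[8; 1, 3, 11, 3]

1217 = 8·139 + 105
139 = 1·105 + 34
105 = 3·34 + 3
34 = 11·3 + 1
3 = 3·1 + 0  (stop)
So 1217/139 = [8; 1, 3, 11, 3].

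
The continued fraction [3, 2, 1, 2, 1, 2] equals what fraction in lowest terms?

101/30

Using pₖ = aₖpₖ₋₁ + pₖ₋₂ and qₖ = aₖqₖ₋₁ + qₖ₋₂:
  k=0: a=3, p=3, q=1
  k=1: a=2, p=7, q=2
  k=2: a=1, p=10, q=3
  k=3: a=2, p=27, q=8
  k=4: a=1, p=37, q=11
  k=5: a=2, p=101, q=30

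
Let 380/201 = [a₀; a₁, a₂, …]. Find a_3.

7

380 = 1·201 + 179   →  a_0 = 1
201 = 1·179 + 22   →  a_1 = 1
179 = 8·22 + 3   →  a_2 = 8
22 = 7·3 + 1   →  a_3 = 7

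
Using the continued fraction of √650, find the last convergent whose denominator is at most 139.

√650 = [25; 2, 50, …] (period length 2).
Convergents:
  p_0/q_0 = 25/1
  p_1/q_1 = 51/2
  p_2/q_2 = 2575/101
  p_3/q_3 = 5201/204
q_2 = 101 ≤ 139 < 204 = q_3, so the answer is 2575/101.

2575/101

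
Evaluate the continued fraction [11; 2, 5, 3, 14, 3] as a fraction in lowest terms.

Fold from the inside: start with 3/1.
  14 + 1/3 = 43/3
  3 + 3/43 = 132/43
  5 + 43/132 = 703/132
  2 + 132/703 = 1538/703
  11 + 703/1538 = 17621/1538

17621/1538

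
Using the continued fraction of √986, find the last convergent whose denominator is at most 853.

√986 = [31; 2, 2, 62, …] (period length 3).
Convergents:
  p_0/q_0 = 31/1
  p_1/q_1 = 63/2
  p_2/q_2 = 157/5
  p_3/q_3 = 9797/312
  p_4/q_4 = 19751/629
  p_5/q_5 = 49299/1570
q_4 = 629 ≤ 853 < 1570 = q_5, so the answer is 19751/629.

19751/629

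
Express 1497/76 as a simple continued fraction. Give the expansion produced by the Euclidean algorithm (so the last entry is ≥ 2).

1497 = 19×76 + 53
76 = 1×53 + 23
53 = 2×23 + 7
23 = 3×7 + 2
7 = 3×2 + 1
2 = 2×1 + 0  (stop)
So 1497/76 = [19; 1, 2, 3, 3, 2].

[19; 1, 2, 3, 3, 2]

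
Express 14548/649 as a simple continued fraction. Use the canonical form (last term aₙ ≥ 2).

14548 = 22*649 + 270
649 = 2*270 + 109
270 = 2*109 + 52
109 = 2*52 + 5
52 = 10*5 + 2
5 = 2*2 + 1
2 = 2*1 + 0  (stop)
So 14548/649 = [22; 2, 2, 2, 10, 2, 2].

[22; 2, 2, 2, 10, 2, 2]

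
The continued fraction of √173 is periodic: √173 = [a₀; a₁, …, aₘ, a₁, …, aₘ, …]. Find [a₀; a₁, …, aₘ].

[13; 6, 1, 1, 6, 26]

a₀ = ⌊√173⌋ = 13.
With m₀=0, d₀=1 and mₖ₊₁ = dₖaₖ − mₖ, dₖ₊₁ = (n − mₖ₊₁²)/dₖ, aₖ₊₁ = ⌊(a₀+mₖ₊₁)/dₖ₊₁⌋:
  k=1: m=13, d=4, a=6
  k=2: m=11, d=13, a=1
  k=3: m=2, d=13, a=1
  k=4: m=11, d=4, a=6
  k=5: m=13, d=1, a=26
d=1 and a=2a₀=26 at k=5, so the next step gives (m, d) = (13, 4) again — its k=1 value — and the period has length 5.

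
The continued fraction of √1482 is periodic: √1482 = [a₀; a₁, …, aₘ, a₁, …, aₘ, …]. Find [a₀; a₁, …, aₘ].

[38; 2, 76]

a₀ = ⌊√1482⌋ = 38.
With m₀=0, d₀=1 and mₖ₊₁ = dₖaₖ − mₖ, dₖ₊₁ = (n − mₖ₊₁²)/dₖ, aₖ₊₁ = ⌊(a₀+mₖ₊₁)/dₖ₊₁⌋:
  k=1: m=38, d=38, a=2
  k=2: m=38, d=1, a=76
d=1 and a=2a₀=76 at k=2, so the next step gives (m, d) = (38, 38) again — its k=1 value — and the period has length 2.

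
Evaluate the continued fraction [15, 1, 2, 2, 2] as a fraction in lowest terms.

Fold from the inside: start with 2/1.
  2 + 1/2 = 5/2
  2 + 2/5 = 12/5
  1 + 5/12 = 17/12
  15 + 12/17 = 267/17

267/17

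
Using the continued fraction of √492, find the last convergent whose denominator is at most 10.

√492 = [22; 5, 1, 1, 10, 1, 1, 5, 44, …] (period length 8).
Convergents:
  p_0/q_0 = 22/1
  p_1/q_1 = 111/5
  p_2/q_2 = 133/6
  p_3/q_3 = 244/11
q_2 = 6 ≤ 10 < 11 = q_3, so the answer is 133/6.

133/6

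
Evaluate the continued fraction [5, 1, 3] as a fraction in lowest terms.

23/4

Using pₖ = aₖpₖ₋₁ + pₖ₋₂ and qₖ = aₖqₖ₋₁ + qₖ₋₂:
  k=0: a=5, p=5, q=1
  k=1: a=1, p=6, q=1
  k=2: a=3, p=23, q=4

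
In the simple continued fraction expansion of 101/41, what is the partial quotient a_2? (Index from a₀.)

6

101 = 2·41 + 19   →  a_0 = 2
41 = 2·19 + 3   →  a_1 = 2
19 = 6·3 + 1   →  a_2 = 6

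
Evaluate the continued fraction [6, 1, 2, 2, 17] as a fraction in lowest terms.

819/122

Using pₖ = aₖpₖ₋₁ + pₖ₋₂ and qₖ = aₖqₖ₋₁ + qₖ₋₂:
  k=0: a=6, p=6, q=1
  k=1: a=1, p=7, q=1
  k=2: a=2, p=20, q=3
  k=3: a=2, p=47, q=7
  k=4: a=17, p=819, q=122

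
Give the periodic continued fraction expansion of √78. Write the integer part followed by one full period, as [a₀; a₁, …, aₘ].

a₀ = ⌊√78⌋ = 8.
With m₀=0, d₀=1 and mₖ₊₁ = dₖaₖ − mₖ, dₖ₊₁ = (n − mₖ₊₁²)/dₖ, aₖ₊₁ = ⌊(a₀+mₖ₊₁)/dₖ₊₁⌋:
  k=1: m=8, d=14, a=1
  k=2: m=6, d=3, a=4
  k=3: m=6, d=14, a=1
  k=4: m=8, d=1, a=16
d=1 and a=2a₀=16 at k=4, so the next step gives (m, d) = (8, 14) again — its k=1 value — and the period has length 4.

[8; 1, 4, 1, 16]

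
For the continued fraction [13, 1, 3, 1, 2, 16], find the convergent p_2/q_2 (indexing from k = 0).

Using pₖ = aₖpₖ₋₁ + pₖ₋₂, qₖ = aₖqₖ₋₁ + qₖ₋₂ (with p₋₁=1, p₋₂=0, q₋₁=0, q₋₂=1):
  k=0: a=13, p=13, q=1
  k=1: a=1, p=14, q=1
  k=2: a=3, p=55, q=4

55/4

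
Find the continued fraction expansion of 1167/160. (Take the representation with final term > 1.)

[7; 3, 2, 2, 9]

1167 = 7*160 + 47
160 = 3*47 + 19
47 = 2*19 + 9
19 = 2*9 + 1
9 = 9*1 + 0  (stop)
So 1167/160 = [7; 3, 2, 2, 9].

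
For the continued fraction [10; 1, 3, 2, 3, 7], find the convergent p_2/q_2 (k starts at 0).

Using pₖ = aₖpₖ₋₁ + pₖ₋₂, qₖ = aₖqₖ₋₁ + qₖ₋₂ (with p₋₁=1, p₋₂=0, q₋₁=0, q₋₂=1):
  k=0: a=10, p=10, q=1
  k=1: a=1, p=11, q=1
  k=2: a=3, p=43, q=4

43/4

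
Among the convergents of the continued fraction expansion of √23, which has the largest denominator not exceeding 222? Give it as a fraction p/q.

√23 = [4; 1, 3, 1, 8, …] (period length 4).
Convergents:
  p_0/q_0 = 4/1
  p_1/q_1 = 5/1
  p_2/q_2 = 19/4
  p_3/q_3 = 24/5
  p_4/q_4 = 211/44
  p_5/q_5 = 235/49
  p_6/q_6 = 916/191
  p_7/q_7 = 1151/240
q_6 = 191 ≤ 222 < 240 = q_7, so the answer is 916/191.

916/191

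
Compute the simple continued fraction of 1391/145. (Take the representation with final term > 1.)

[9; 1, 1, 2, 5, 2, 2]

1391 = 9*145 + 86
145 = 1*86 + 59
86 = 1*59 + 27
59 = 2*27 + 5
27 = 5*5 + 2
5 = 2*2 + 1
2 = 2*1 + 0  (stop)
So 1391/145 = [9; 1, 1, 2, 5, 2, 2].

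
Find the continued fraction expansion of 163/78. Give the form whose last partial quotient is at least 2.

[2; 11, 7]

163 = 2×78 + 7
78 = 11×7 + 1
7 = 7×1 + 0  (stop)
So 163/78 = [2; 11, 7].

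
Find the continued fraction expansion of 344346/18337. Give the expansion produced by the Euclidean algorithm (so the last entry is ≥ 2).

[18; 1, 3, 1, 1, 12, 10, 16]

344346 = 18·18337 + 14280
18337 = 1·14280 + 4057
14280 = 3·4057 + 2109
4057 = 1·2109 + 1948
2109 = 1·1948 + 161
1948 = 12·161 + 16
161 = 10·16 + 1
16 = 16·1 + 0  (stop)
So 344346/18337 = [18; 1, 3, 1, 1, 12, 10, 16].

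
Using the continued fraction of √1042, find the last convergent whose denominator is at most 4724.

51874/1607

√1042 = [32; 3, 1, 1, 3, 64, …] (period length 5).
Convergents:
  p_0/q_0 = 32/1
  p_1/q_1 = 97/3
  p_2/q_2 = 129/4
  p_3/q_3 = 226/7
  p_4/q_4 = 807/25
  p_5/q_5 = 51874/1607
  p_6/q_6 = 156429/4846
q_5 = 1607 ≤ 4724 < 4846 = q_6, so the answer is 51874/1607.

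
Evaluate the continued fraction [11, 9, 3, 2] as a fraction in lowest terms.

Fold from the inside: start with 2/1.
  3 + 1/2 = 7/2
  9 + 2/7 = 65/7
  11 + 7/65 = 722/65

722/65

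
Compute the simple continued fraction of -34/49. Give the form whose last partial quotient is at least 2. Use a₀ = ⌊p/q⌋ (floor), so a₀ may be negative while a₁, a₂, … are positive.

[-1; 3, 3, 1, 3]

-34 = -1*49 + 15
49 = 3*15 + 4
15 = 3*4 + 3
4 = 1*3 + 1
3 = 3*1 + 0  (stop)
So -34/49 = [-1; 3, 3, 1, 3].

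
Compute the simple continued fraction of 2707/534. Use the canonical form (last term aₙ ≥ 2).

2707 = 5×534 + 37
534 = 14×37 + 16
37 = 2×16 + 5
16 = 3×5 + 1
5 = 5×1 + 0  (stop)
So 2707/534 = [5; 14, 2, 3, 5].

[5; 14, 2, 3, 5]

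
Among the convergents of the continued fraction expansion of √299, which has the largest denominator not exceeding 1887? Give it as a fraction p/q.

14231/823

√299 = [17; 3, 2, 3, 34, …] (period length 4).
Convergents:
  p_0/q_0 = 17/1
  p_1/q_1 = 52/3
  p_2/q_2 = 121/7
  p_3/q_3 = 415/24
  p_4/q_4 = 14231/823
  p_5/q_5 = 43108/2493
q_4 = 823 ≤ 1887 < 2493 = q_5, so the answer is 14231/823.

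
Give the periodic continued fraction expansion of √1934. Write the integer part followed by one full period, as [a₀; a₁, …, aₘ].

a₀ = ⌊√1934⌋ = 43.
With m₀=0, d₀=1 and mₖ₊₁ = dₖaₖ − mₖ, dₖ₊₁ = (n − mₖ₊₁²)/dₖ, aₖ₊₁ = ⌊(a₀+mₖ₊₁)/dₖ₊₁⌋:
  k=1: m=43, d=85, a=1
  k=2: m=42, d=2, a=42
  k=3: m=42, d=85, a=1
  k=4: m=43, d=1, a=86
d=1 and a=2a₀=86 at k=4, so the next step gives (m, d) = (43, 85) again — its k=1 value — and the period has length 4.

[43; 1, 42, 1, 86]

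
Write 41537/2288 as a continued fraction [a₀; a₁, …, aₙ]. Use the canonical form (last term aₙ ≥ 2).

41537 = 18×2288 + 353
2288 = 6×353 + 170
353 = 2×170 + 13
170 = 13×13 + 1
13 = 13×1 + 0  (stop)
So 41537/2288 = [18; 6, 2, 13, 13].

[18; 6, 2, 13, 13]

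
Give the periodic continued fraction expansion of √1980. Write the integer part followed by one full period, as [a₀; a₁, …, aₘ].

a₀ = ⌊√1980⌋ = 44.
With m₀=0, d₀=1 and mₖ₊₁ = dₖaₖ − mₖ, dₖ₊₁ = (n − mₖ₊₁²)/dₖ, aₖ₊₁ = ⌊(a₀+mₖ₊₁)/dₖ₊₁⌋:
  k=1: m=44, d=44, a=2
  k=2: m=44, d=1, a=88
d=1 and a=2a₀=88 at k=2, so the next step gives (m, d) = (44, 44) again — its k=1 value — and the period has length 2.

[44; 2, 88]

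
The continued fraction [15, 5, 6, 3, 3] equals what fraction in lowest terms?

Using pₖ = aₖpₖ₋₁ + pₖ₋₂ and qₖ = aₖqₖ₋₁ + qₖ₋₂:
  k=0: a=15, p=15, q=1
  k=1: a=5, p=76, q=5
  k=2: a=6, p=471, q=31
  k=3: a=3, p=1489, q=98
  k=4: a=3, p=4938, q=325

4938/325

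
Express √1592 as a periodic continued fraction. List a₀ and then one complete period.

a₀ = ⌊√1592⌋ = 39.
With m₀=0, d₀=1 and mₖ₊₁ = dₖaₖ − mₖ, dₖ₊₁ = (n − mₖ₊₁²)/dₖ, aₖ₊₁ = ⌊(a₀+mₖ₊₁)/dₖ₊₁⌋:
  k=1: m=39, d=71, a=1
  k=2: m=32, d=8, a=8
  k=3: m=32, d=71, a=1
  k=4: m=39, d=1, a=78
d=1 and a=2a₀=78 at k=4, so the next step gives (m, d) = (39, 71) again — its k=1 value — and the period has length 4.

[39; 1, 8, 1, 78]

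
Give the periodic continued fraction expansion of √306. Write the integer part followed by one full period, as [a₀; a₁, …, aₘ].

[17; 2, 34]

a₀ = ⌊√306⌋ = 17.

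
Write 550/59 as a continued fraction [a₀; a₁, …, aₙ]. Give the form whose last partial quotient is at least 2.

[9; 3, 9, 2]

550 = 9×59 + 19
59 = 3×19 + 2
19 = 9×2 + 1
2 = 2×1 + 0  (stop)
So 550/59 = [9; 3, 9, 2].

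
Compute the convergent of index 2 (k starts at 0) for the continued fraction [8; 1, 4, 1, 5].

Using pₖ = aₖpₖ₋₁ + pₖ₋₂, qₖ = aₖqₖ₋₁ + qₖ₋₂ (with p₋₁=1, p₋₂=0, q₋₁=0, q₋₂=1):
  k=0: a=8, p=8, q=1
  k=1: a=1, p=9, q=1
  k=2: a=4, p=44, q=5

44/5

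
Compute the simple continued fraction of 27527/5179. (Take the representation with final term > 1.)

27527 = 5*5179 + 1632
5179 = 3*1632 + 283
1632 = 5*283 + 217
283 = 1*217 + 66
217 = 3*66 + 19
66 = 3*19 + 9
19 = 2*9 + 1
9 = 9*1 + 0  (stop)
So 27527/5179 = [5; 3, 5, 1, 3, 3, 2, 9].

[5; 3, 5, 1, 3, 3, 2, 9]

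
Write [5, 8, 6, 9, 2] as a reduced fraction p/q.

4851/947

Using pₖ = aₖpₖ₋₁ + pₖ₋₂ and qₖ = aₖqₖ₋₁ + qₖ₋₂:
  k=0: a=5, p=5, q=1
  k=1: a=8, p=41, q=8
  k=2: a=6, p=251, q=49
  k=3: a=9, p=2300, q=449
  k=4: a=2, p=4851, q=947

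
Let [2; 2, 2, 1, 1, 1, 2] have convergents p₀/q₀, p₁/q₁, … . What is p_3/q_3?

Using pₖ = aₖpₖ₋₁ + pₖ₋₂, qₖ = aₖqₖ₋₁ + qₖ₋₂ (with p₋₁=1, p₋₂=0, q₋₁=0, q₋₂=1):
  k=0: a=2, p=2, q=1
  k=1: a=2, p=5, q=2
  k=2: a=2, p=12, q=5
  k=3: a=1, p=17, q=7

17/7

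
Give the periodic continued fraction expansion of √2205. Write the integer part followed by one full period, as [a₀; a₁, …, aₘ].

a₀ = ⌊√2205⌋ = 46.
With m₀=0, d₀=1 and mₖ₊₁ = dₖaₖ − mₖ, dₖ₊₁ = (n − mₖ₊₁²)/dₖ, aₖ₊₁ = ⌊(a₀+mₖ₊₁)/dₖ₊₁⌋:
  k=1: m=46, d=89, a=1
  k=2: m=43, d=4, a=22
  k=3: m=45, d=45, a=2
  k=4: m=45, d=4, a=22
  k=5: m=43, d=89, a=1
  k=6: m=46, d=1, a=92
d=1 and a=2a₀=92 at k=6, so the next step gives (m, d) = (46, 89) again — its k=1 value — and the period has length 6.

[46; 1, 22, 2, 22, 1, 92]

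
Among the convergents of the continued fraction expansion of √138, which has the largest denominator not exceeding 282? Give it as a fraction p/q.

√138 = [11; 1, 2, 1, 22, …] (period length 4).
Convergents:
  p_0/q_0 = 11/1
  p_1/q_1 = 12/1
  p_2/q_2 = 35/3
  p_3/q_3 = 47/4
  p_4/q_4 = 1069/91
  p_5/q_5 = 1116/95
  p_6/q_6 = 3301/281
  p_7/q_7 = 4417/376
q_6 = 281 ≤ 282 < 376 = q_7, so the answer is 3301/281.

3301/281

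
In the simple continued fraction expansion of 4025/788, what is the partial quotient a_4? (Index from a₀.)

4025 = 5·788 + 85   →  a_0 = 5
788 = 9·85 + 23   →  a_1 = 9
85 = 3·23 + 16   →  a_2 = 3
23 = 1·16 + 7   →  a_3 = 1
16 = 2·7 + 2   →  a_4 = 2

2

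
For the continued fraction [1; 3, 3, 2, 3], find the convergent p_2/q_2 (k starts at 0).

Using pₖ = aₖpₖ₋₁ + pₖ₋₂, qₖ = aₖqₖ₋₁ + qₖ₋₂ (with p₋₁=1, p₋₂=0, q₋₁=0, q₋₂=1):
  k=0: a=1, p=1, q=1
  k=1: a=3, p=4, q=3
  k=2: a=3, p=13, q=10

13/10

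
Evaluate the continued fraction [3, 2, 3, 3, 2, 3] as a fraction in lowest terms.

Using pₖ = aₖpₖ₋₁ + pₖ₋₂ and qₖ = aₖqₖ₋₁ + qₖ₋₂:
  k=0: a=3, p=3, q=1
  k=1: a=2, p=7, q=2
  k=2: a=3, p=24, q=7
  k=3: a=3, p=79, q=23
  k=4: a=2, p=182, q=53
  k=5: a=3, p=625, q=182

625/182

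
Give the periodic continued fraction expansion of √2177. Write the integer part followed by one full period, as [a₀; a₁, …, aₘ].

[46; 1, 1, 1, 12, 1, 1, 1, 92]

a₀ = ⌊√2177⌋ = 46.
With m₀=0, d₀=1 and mₖ₊₁ = dₖaₖ − mₖ, dₖ₊₁ = (n − mₖ₊₁²)/dₖ, aₖ₊₁ = ⌊(a₀+mₖ₊₁)/dₖ₊₁⌋:
  k=1: m=46, d=61, a=1
  k=2: m=15, d=32, a=1
  k=3: m=17, d=59, a=1
  k=4: m=42, d=7, a=12
  k=5: m=42, d=59, a=1
  k=6: m=17, d=32, a=1
  k=7: m=15, d=61, a=1
  k=8: m=46, d=1, a=92
d=1 and a=2a₀=92 at k=8, so the next step gives (m, d) = (46, 61) again — its k=1 value — and the period has length 8.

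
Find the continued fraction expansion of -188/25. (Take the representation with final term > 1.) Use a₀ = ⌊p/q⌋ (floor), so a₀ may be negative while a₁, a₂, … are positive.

[-8; 2, 12]

-188 = -8·25 + 12
25 = 2·12 + 1
12 = 12·1 + 0  (stop)
So -188/25 = [-8; 2, 12].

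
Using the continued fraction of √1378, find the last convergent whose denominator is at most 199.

5197/140

√1378 = [37; 8, 4, 4, 8, 74, …] (period length 5).
Convergents:
  p_0/q_0 = 37/1
  p_1/q_1 = 297/8
  p_2/q_2 = 1225/33
  p_3/q_3 = 5197/140
  p_4/q_4 = 42801/1153
q_3 = 140 ≤ 199 < 1153 = q_4, so the answer is 5197/140.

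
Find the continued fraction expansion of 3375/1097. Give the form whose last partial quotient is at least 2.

[3; 13, 16, 1, 4]

3375 = 3×1097 + 84
1097 = 13×84 + 5
84 = 16×5 + 4
5 = 1×4 + 1
4 = 4×1 + 0  (stop)
So 3375/1097 = [3; 13, 16, 1, 4].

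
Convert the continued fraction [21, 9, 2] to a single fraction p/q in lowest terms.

Using pₖ = aₖpₖ₋₁ + pₖ₋₂ and qₖ = aₖqₖ₋₁ + qₖ₋₂:
  k=0: a=21, p=21, q=1
  k=1: a=9, p=190, q=9
  k=2: a=2, p=401, q=19

401/19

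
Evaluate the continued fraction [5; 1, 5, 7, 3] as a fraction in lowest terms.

Fold from the inside: start with 3/1.
  7 + 1/3 = 22/3
  5 + 3/22 = 113/22
  1 + 22/113 = 135/113
  5 + 113/135 = 788/135

788/135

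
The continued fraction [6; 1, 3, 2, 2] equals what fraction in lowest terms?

149/22

Using pₖ = aₖpₖ₋₁ + pₖ₋₂ and qₖ = aₖqₖ₋₁ + qₖ₋₂:
  k=0: a=6, p=6, q=1
  k=1: a=1, p=7, q=1
  k=2: a=3, p=27, q=4
  k=3: a=2, p=61, q=9
  k=4: a=2, p=149, q=22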